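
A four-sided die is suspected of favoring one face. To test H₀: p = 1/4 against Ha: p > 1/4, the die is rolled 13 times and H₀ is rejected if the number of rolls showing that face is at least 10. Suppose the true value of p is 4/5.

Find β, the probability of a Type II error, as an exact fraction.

β = P(fail to reject H₀ | Ha true) = P(Y ≤ 9 | p = 4/5), Y ~ Binomial(13, 4/5).
Summing C(13,j)·(4/5)^j·(1/5)^{13-j} for j = 0..9 gives 61688401/244140625.

61688401/244140625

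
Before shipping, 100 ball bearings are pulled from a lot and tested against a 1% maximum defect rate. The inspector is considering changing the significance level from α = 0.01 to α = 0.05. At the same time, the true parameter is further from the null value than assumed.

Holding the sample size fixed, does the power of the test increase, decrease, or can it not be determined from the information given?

With a larger α the critical value moves toward the center, so more of the Ha sampling distribution lies in the rejection region. A bigger departure from H₀ is easier for the test to detect, so it fails to reject less often. Both changes push β in the same direction.
Since power = 1 − β and β decreases, power increases.

It increases.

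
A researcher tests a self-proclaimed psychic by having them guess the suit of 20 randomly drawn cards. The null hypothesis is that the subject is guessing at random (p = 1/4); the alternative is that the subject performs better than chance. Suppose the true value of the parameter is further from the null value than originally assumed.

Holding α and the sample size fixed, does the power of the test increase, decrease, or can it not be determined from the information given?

A larger true effect moves the Ha sampling distribution further from the H₀ critical value, making rejection more likely when Ha is true.
Since power = 1 − β and β decreases, power increases.

It increases.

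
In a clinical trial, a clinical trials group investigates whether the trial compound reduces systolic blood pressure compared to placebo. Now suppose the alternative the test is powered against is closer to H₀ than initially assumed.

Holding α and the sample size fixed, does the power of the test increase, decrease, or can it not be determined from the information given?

A smaller true effect puts the Ha sampling distribution closer to H₀, so more of it falls in the non-rejection region.
Since power = 1 − β and β increases, power decreases.

It decreases.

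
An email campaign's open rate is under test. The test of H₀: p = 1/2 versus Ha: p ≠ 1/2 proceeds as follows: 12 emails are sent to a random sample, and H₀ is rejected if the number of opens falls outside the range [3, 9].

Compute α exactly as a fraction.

The significance level is the null-hypothesis probability of the rejection region {≤2} ∪ {≥10}.
Each tail has probability (1 + 12 + 66)/4096; doubling gives α = 158/4096 = 79/2048.

79/2048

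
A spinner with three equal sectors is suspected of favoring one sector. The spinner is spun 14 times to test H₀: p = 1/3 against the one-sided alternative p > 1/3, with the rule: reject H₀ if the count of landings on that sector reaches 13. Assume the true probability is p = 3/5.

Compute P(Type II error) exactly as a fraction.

6054091612/6103515625

Under the alternative p = 3/5, X ~ Binomial(14, 3/5); β is the probability the test does not reject, P(X < 13).
Summing C(14,j)·(3/5)^j·(2/5)^{14-j} for j = 0..12 gives 6054091612/6103515625.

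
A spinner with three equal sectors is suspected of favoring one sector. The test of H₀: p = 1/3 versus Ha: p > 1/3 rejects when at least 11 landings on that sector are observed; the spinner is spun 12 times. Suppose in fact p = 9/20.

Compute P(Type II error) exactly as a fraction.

A Type II error is failing to reject when Ha holds: with p = 9/20, β = P(S ≤ 10).
Equivalently, β = 1 − P(S ≥ 11) = 4091575270595131/4096000000000000.

4091575270595131/4096000000000000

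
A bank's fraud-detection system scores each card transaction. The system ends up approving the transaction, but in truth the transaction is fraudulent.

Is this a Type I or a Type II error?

The null hypothesis here is that the transaction is legitimate.
'Approving the transaction' corresponds to failing to reject H₀.
H₀ was not rejected but H₀ is false — a Type II error (false negative).

Type II error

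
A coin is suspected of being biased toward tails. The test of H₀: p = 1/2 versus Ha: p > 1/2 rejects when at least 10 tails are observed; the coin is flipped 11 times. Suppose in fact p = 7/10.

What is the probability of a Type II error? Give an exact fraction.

2217524751/2500000000

β = P(fail to reject H₀ | Ha true) = P(Y ≤ 9 | p = 7/10), Y ~ Binomial(11, 7/10).
Adding the binomial probabilities P(Y=0)+…+P(Y=9) at p = 7/10 gives 2217524751/2500000000.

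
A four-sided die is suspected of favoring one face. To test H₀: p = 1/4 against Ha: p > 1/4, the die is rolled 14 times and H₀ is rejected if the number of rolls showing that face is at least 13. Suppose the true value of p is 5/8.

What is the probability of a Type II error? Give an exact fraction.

4340673464229/4398046511104

β = P(fail to reject H₀ | Ha true) = P(K ≤ 12 | p = 5/8), K ~ Binomial(14, 5/8).
Adding the binomial probabilities P(K=0)+…+P(K=12) at p = 5/8 gives 4340673464229/4398046511104.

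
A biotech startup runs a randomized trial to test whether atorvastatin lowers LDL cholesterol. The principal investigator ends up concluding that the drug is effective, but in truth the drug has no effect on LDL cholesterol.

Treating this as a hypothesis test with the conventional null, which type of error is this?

The null hypothesis here is that the drug has no effect on LDL cholesterol.
'Concluding that the drug is effective' corresponds to rejecting H₀.
H₀ was rejected but H₀ is true — a Type I error (false positive).

Type I error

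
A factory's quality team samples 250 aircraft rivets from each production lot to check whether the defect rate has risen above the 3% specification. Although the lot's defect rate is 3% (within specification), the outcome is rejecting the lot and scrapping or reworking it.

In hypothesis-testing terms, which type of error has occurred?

Type I error

The null hypothesis here is that the lot's defect rate is 3% (within specification).
'Rejecting the lot and scrapping or reworking it' corresponds to rejecting H₀.
H₀ was rejected but H₀ is true — a Type I error (false positive).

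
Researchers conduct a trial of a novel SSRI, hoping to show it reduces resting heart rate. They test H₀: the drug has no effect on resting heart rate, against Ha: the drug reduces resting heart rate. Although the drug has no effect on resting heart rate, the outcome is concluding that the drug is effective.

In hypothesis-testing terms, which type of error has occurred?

'Concluding that the drug is effective' corresponds to rejecting H₀.
H₀ was rejected but H₀ is true — a Type I error (false positive).

Type I error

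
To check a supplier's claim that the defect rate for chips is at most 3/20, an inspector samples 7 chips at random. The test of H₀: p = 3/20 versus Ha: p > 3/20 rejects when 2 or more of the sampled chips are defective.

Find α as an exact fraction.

181386189/640000000

Under H₀, Y ~ Binomial(7, 3/20); the Type I error rate is P(Y ≥ 2).
Computing the lower-tail complement: 1 − 458613811/640000000 = 181386189/640000000.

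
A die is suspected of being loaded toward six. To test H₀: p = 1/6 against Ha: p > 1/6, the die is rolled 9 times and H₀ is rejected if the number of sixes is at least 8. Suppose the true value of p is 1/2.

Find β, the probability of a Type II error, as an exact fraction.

A Type II error is failing to reject when Ha holds: with p = 1/2, β = P(K ≤ 7).
Summing C(9,j)·(1/2)^j·(1/2)^{9-j} for j = 0..7 gives 251/256.

251/256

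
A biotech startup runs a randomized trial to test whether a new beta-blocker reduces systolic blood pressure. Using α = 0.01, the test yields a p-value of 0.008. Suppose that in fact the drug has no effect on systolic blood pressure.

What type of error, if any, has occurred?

The conventional null hypothesis is that the drug has no effect on systolic blood pressure.
Since p = 0.008 < α = 0.01, H₀ is rejected.
H₀ is true (actually the drug has no effect on systolic blood pressure).
Rejecting a true H₀ is a Type I error.

Type I error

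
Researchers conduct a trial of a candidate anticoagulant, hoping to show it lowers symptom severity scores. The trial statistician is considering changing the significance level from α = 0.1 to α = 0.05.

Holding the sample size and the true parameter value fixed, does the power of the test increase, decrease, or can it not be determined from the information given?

It decreases.

Lowering α raises the bar for rejection; under Ha, the test now fails to reject on outcomes it previously would have rejected.
Since power = 1 − β and β increases, power decreases.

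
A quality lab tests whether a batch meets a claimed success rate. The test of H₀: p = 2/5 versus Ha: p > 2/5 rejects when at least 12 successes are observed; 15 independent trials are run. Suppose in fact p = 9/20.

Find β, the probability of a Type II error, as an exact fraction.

A Type II error is failing to reject when Ha holds: with p = 9/20, β = P(S ≤ 11).
Adding the binomial probabilities P(S=0)+…+P(S=11) at p = 9/20 gives 8140171073330835209/8192000000000000000.

8140171073330835209/8192000000000000000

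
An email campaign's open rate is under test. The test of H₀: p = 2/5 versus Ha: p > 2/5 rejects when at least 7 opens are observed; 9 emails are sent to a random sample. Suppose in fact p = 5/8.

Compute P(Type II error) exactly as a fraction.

24101307/33554432

Under the alternative p = 5/8, S ~ Binomial(9, 5/8); β is the probability the test does not reject, P(S < 7).
Adding the binomial probabilities P(S=0)+…+P(S=6) at p = 5/8 gives 24101307/33554432.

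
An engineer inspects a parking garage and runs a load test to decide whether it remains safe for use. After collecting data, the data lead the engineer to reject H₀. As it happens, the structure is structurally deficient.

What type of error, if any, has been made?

The conventional null hypothesis here is that the structure meets the required load capacity (safe).
The test rejected a false H₀ — the decision matches the true state.

Neither — the decision is correct.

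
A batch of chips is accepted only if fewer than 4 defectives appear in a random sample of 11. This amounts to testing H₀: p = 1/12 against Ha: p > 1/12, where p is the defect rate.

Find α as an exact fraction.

305362129/30958682112

α = P(reject H₀ | H₀ true) = P(S ≥ 4 | p = 1/12), S ~ Binomial(11, 1/12).
Computing the lower-tail complement: 1 − 30653319983/30958682112 = 305362129/30958682112.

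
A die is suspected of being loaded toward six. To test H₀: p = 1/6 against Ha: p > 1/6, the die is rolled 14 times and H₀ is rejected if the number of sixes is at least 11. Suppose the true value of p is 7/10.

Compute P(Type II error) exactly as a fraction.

β = P(fail to reject H₀ | Ha true) = P(S ≤ 10 | p = 7/10), S ~ Binomial(14, 7/10).
Adding the binomial probabilities P(S=0)+…+P(S=10) at p = 7/10 gives 32241628521117/50000000000000.

32241628521117/50000000000000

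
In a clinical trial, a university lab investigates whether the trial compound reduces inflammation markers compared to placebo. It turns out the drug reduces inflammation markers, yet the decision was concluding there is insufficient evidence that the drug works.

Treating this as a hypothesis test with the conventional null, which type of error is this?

The null hypothesis here is that the drug has no effect on inflammation markers.
'Concluding there is insufficient evidence that the drug works' corresponds to failing to reject H₀.
H₀ was not rejected but H₀ is false — a Type II error (false negative).

Type II error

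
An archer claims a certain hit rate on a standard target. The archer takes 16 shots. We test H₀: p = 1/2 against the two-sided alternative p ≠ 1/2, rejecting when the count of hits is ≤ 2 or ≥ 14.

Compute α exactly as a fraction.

137/32768

The significance level is the null-hypothesis probability of the rejection region {≤2} ∪ {≥14}.
The two tails are symmetric, so α = 2·(1 + 16 + 120)/2^16 = 274/65536 = 137/32768.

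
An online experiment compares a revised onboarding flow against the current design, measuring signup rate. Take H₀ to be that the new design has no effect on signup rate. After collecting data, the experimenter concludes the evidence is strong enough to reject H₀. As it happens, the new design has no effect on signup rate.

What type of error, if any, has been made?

Type I error

H₀ was rejected, but H₀ is actually true.
Rejecting a true null hypothesis is a Type I error (false positive).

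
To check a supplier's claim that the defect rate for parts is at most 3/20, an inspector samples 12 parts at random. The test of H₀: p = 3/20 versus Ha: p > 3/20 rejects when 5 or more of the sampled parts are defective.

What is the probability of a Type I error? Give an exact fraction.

9798413783967/409600000000000

α = P(reject H₀ | H₀ true) = P(X ≥ 5 | p = 3/20), X ~ Binomial(12, 3/20).
Computing the lower-tail complement: 1 − 399801586216033/409600000000000 = 9798413783967/409600000000000.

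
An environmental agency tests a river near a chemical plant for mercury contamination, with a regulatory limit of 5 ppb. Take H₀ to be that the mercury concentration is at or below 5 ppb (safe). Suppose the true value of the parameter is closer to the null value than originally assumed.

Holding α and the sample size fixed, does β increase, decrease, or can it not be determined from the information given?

A smaller departure from H₀ means the test statistic under Ha is distributed closer to where it would be under H₀; rejection becomes less likely.

It increases.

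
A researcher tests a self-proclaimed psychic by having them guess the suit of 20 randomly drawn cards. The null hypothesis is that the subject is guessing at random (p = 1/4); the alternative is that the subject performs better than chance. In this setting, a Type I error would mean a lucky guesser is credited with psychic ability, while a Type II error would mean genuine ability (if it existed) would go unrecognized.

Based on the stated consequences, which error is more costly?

The Type I consequence (a lucky guesser is credited with psychic ability) is more severe than the Type II consequence (genuine ability (if it existed) would go unrecognized).

Type I error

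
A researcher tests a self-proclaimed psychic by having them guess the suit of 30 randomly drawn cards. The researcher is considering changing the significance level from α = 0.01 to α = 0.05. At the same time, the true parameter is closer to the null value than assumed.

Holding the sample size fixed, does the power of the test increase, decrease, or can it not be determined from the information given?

Cannot be determined from the information given.

The first change alone would make β decrease; the second alone would make β increase. Which effect dominates depends on the magnitudes, which are not given.
Since power = 1 − β, the effect on power is likewise indeterminate.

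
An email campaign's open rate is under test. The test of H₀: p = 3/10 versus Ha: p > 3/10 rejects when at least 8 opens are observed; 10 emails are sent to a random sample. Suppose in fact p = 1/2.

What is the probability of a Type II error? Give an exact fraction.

A Type II error is failing to reject when Ha holds: with p = 1/2, β = P(K ≤ 7).
Adding the binomial probabilities P(K=0)+…+P(K=7) at p = 1/2 gives 121/128.

121/128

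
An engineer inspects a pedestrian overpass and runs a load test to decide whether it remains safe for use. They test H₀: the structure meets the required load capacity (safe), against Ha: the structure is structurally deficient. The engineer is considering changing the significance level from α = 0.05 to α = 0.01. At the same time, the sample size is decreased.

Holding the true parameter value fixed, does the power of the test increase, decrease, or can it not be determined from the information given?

Tightening α shrinks the rejection region. When Ha holds, fewer sample outcomes clear the stricter threshold, so more fall in the acceptance region. A smaller sample increases the standard error, so the sampling distributions under H₀ and Ha overlap more. Both changes push β in the same direction.
Since power = 1 − β and β increases, power decreases.

It decreases.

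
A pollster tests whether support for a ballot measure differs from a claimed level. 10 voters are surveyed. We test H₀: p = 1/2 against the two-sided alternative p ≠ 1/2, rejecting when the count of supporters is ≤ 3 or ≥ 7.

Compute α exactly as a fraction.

11/32

Under H₀, Y ~ Binomial(10, 1/2); α is the probability of landing in either tail, P(Y ≤ 3) + P(Y ≥ 7).
By symmetry, α = 2·P(Y ≤ 3) = 2·(1 + 10 + 45 + 120)/1024 = 352/1024 = 11/32.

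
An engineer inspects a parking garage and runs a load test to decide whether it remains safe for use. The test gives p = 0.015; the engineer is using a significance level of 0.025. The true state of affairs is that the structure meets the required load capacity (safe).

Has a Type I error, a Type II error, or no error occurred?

The conventional null hypothesis is that the structure meets the required load capacity (safe).
Since p = 0.015 < α = 0.025, H₀ is rejected.
H₀ is true (actually the structure meets the required load capacity (safe)).
Rejecting a true H₀ is a Type I error.

Type I error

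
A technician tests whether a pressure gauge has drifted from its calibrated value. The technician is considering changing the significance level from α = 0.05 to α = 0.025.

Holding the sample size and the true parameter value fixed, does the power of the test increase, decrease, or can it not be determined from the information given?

Lowering α raises the bar for rejection; under Ha, the test now fails to reject on outcomes it previously would have rejected.
Since power = 1 − β and β increases, power decreases.

It decreases.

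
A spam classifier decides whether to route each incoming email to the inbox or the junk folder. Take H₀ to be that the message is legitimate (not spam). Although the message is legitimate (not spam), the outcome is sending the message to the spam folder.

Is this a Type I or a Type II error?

'Sending the message to the spam folder' corresponds to rejecting H₀.
H₀ was rejected but H₀ is true — a Type I error (false positive).

Type I error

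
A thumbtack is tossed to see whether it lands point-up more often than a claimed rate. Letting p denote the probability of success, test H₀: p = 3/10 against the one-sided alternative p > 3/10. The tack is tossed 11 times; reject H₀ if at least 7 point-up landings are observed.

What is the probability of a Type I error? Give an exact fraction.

Under H₀, X ~ Binomial(11, 3/10), and α = P(X ≥ 7).
Summing C(11,j)(3/10)^j(7/10)^{11−j} for j = 7,…,11 gives 216191511/10000000000.

216191511/10000000000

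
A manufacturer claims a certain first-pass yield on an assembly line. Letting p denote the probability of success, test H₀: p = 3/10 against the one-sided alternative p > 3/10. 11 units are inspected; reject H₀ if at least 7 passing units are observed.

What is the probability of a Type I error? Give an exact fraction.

The Type I error probability is α = P(X ≥ 7) computed under H₀, where X ~ Binomial(11, 3/10).
P(X ≥ 7) = Σ_{j=7}^{11} C(11,j)·(3/10)^j·(7/10)^{11-j} = 216191511/10000000000.

216191511/10000000000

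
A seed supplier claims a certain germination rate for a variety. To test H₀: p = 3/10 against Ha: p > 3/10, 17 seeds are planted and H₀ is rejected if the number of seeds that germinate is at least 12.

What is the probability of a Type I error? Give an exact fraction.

32798897961633/50000000000000000

Under H₀, S ~ Binomial(17, 3/10), and α = P(S ≥ 12).
Adding the binomial terms for j = 12 through 17 with p = 3/10 yields 32798897961633/50000000000000000.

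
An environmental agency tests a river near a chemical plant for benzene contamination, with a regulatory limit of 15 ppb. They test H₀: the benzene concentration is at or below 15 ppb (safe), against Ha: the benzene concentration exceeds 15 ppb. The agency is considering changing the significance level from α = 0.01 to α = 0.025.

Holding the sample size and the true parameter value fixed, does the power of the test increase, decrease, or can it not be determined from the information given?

It increases.

A larger α widens the rejection region, so when the alternative is true more outcomes lead to rejection — failing to reject becomes less likely.
Since power = 1 − β and β decreases, power increases.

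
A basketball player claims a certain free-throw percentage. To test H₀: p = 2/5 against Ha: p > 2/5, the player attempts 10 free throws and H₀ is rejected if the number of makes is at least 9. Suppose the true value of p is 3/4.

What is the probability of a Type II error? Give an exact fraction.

792697/1048576

β = P(fail to reject H₀ | Ha true) = P(X ≤ 8 | p = 3/4), X ~ Binomial(10, 3/4).
Summing C(10,j)·(3/4)^j·(1/4)^{10-j} for j = 0..8 gives 792697/1048576.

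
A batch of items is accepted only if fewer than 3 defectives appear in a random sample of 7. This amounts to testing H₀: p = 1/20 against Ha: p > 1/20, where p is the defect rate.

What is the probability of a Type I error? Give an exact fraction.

Under H₀, S ~ Binomial(7, 1/20); the Type I error rate is P(S ≥ 3).
Computing the lower-tail complement: 1 − 255038197/256000000 = 961803/256000000.

961803/256000000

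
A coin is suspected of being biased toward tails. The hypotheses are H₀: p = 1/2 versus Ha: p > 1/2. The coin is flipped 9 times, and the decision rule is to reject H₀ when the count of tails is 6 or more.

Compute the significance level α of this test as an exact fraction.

65/256

The Type I error probability is α = P(X ≥ 6) computed under H₀, where X ~ Binomial(9, 1/2).
Summing the upper tail: (84 + 36 + 9 + 1) / 2^9 = 130/512 = 65/256.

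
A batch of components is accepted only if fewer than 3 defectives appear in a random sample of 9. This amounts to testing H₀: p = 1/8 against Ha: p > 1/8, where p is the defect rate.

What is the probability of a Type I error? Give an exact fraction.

The significance level is the probability, assuming p = 1/8, of seeing 3 or more defectives in 9 draws.
Via the complement, α = 1 − Σ_{j=0}^{2} C(9,j)(1/8)^j(7/8)^{9-j} = 3083341/33554432.

3083341/33554432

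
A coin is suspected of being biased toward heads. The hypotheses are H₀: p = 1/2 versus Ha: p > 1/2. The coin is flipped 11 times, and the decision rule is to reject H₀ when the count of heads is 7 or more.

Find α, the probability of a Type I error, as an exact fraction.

Under H₀, X ~ Binomial(11, 1/2), and α = P(X ≥ 7).
That's C(11,7) + C(11,8) + C(11,9) + C(11,10) + C(11,11) over 2^11, i.e. (330 + 165 + 55 + 11 + 1)/2048 = 562/2048 = 281/1024.

281/1024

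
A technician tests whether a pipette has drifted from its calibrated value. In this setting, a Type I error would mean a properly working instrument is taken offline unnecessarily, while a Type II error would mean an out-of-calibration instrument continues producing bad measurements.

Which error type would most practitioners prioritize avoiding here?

The Type II consequence (an out-of-calibration instrument continues producing bad measurements) is more severe than the Type I consequence (a properly working instrument is taken offline unnecessarily).

Type II error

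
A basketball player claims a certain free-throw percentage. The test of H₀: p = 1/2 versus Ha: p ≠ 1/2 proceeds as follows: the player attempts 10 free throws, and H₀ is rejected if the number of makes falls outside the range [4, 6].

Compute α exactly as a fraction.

The significance level is the null-hypothesis probability of the rejection region {≤3} ∪ {≥7}.
Each tail has probability (1 + 10 + 45 + 120)/1024; doubling gives α = 352/1024 = 11/32.

11/32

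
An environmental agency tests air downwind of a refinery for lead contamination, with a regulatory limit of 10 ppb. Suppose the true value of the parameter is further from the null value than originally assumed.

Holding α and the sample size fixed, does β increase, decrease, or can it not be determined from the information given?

It decreases.

The further the true parameter sits from the null value, the more of the Ha sampling distribution falls in the rejection region.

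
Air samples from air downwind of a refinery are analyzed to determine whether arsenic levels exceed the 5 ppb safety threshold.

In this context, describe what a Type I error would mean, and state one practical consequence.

With the conventional null hypothesis that the arsenic concentration is at or below 5 ppb (safe):
A Type I error is rejecting H₀ when H₀ is true.
Here that means declaring the site contaminated and ordering remediation when actually the arsenic concentration is at or below 5 ppb (safe).

A Type I error would mean concluding that the arsenic concentration exceeds 5 ppb when in fact the arsenic concentration is at or below 5 ppb (safe). Consequence: a clean site is subjected to costly and unnecessary remediation.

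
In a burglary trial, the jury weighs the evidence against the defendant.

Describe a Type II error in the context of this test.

A Type II error would mean concluding that the defendant is innocent (or at least failing to establish that the defendant is guilty) when in fact the defendant is guilty.

With the conventional null hypothesis that the defendant is innocent:
A Type II error is failing to reject H₀ when H₀ is false.
Here that means acquitting the defendant when actually the defendant is guilty.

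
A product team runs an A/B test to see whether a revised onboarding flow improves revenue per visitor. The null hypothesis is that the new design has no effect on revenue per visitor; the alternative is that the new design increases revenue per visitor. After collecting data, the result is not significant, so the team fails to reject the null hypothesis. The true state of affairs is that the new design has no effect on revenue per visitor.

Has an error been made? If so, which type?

The test retained a true H₀ — the decision matches the true state.

Neither — the decision is correct.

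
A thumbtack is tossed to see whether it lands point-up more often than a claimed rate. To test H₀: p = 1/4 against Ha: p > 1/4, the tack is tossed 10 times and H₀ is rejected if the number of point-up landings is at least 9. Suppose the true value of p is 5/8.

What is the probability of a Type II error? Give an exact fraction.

1005382449/1073741824

Under the alternative p = 5/8, S ~ Binomial(10, 5/8); β is the probability the test does not reject, P(S < 9).
Equivalently, β = 1 − P(S ≥ 9) = 1005382449/1073741824.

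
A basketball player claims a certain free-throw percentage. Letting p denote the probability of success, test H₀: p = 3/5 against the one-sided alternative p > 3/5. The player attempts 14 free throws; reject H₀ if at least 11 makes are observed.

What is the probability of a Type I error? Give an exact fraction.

758720601/6103515625

The Type I error probability is α = P(X ≥ 11) computed under H₀, where X ~ Binomial(14, 3/5).
Adding the binomial terms for j = 11 through 14 with p = 3/5 yields 758720601/6103515625.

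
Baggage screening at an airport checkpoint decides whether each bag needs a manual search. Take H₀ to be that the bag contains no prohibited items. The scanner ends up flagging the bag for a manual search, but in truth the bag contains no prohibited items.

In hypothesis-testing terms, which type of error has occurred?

Type I error

'Flagging the bag for a manual search' corresponds to rejecting H₀.
H₀ was rejected but H₀ is true — a Type I error (false positive).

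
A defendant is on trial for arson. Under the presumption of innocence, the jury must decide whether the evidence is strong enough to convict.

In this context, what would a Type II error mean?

With the conventional null hypothesis that the defendant is innocent:
A Type II error is failing to reject H₀ when H₀ is false.
Here that means acquitting the defendant when actually the defendant is guilty.

A Type II error would mean concluding that the defendant is innocent (or at least failing to establish that the defendant is guilty) when in fact the defendant is guilty.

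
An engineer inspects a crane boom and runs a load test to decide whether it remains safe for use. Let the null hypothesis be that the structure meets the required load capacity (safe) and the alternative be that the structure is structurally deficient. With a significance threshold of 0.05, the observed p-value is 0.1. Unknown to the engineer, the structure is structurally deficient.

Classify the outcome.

Type II error

Since p = 0.1 ≥ α = 0.05, H₀ is not rejected.
H₀ is false (actually the structure is structurally deficient).
Failing to reject a false H₀ is a Type II error.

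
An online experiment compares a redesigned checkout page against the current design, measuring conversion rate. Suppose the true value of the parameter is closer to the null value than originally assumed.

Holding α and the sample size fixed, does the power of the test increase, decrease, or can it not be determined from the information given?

It decreases.

When the true parameter is near the null value, the test has a harder time distinguishing Ha from H₀.
Since power = 1 − β and β increases, power decreases.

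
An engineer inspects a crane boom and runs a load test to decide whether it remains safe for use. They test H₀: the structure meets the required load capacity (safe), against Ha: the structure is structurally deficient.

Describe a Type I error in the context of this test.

A Type I error would mean concluding that the structure is structurally deficient when in fact the structure meets the required load capacity (safe).

A Type I error is rejecting H₀ when H₀ is true.
Here that means closing the structure for repairs when actually the structure meets the required load capacity (safe).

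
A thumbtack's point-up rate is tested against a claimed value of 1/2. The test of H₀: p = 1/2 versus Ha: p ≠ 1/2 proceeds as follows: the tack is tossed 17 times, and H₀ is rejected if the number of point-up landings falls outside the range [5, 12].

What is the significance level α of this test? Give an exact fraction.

1607/32768

Under H₀, K ~ Binomial(17, 1/2); α is the probability of landing in either tail, P(K ≤ 4) + P(K ≥ 13).
By symmetry, α = 2·P(K ≤ 4) = 2·(1 + 17 + 136 + 680 + 2380)/131072 = 6428/131072 = 1607/32768.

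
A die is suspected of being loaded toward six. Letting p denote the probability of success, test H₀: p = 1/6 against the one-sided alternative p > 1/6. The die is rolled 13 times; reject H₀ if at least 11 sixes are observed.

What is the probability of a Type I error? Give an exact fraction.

7/45349632

α = P(reject H₀ | H₀ true) = P(X ≥ 11 | p = 1/6), with X ~ Binomial(13, 1/6).
P(X ≥ 11) = Σ_{j=11}^{13} C(13,j)·(1/6)^j·(5/6)^{13-j} = 7/45349632.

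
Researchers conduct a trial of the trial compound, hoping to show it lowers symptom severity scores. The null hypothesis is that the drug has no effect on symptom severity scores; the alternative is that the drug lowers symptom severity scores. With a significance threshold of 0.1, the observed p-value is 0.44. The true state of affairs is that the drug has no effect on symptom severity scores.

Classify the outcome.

Since p = 0.44 ≥ α = 0.1, H₀ is not rejected.
H₀ is true (actually the drug has no effect on symptom severity scores).
The decision matches the true state — no error.

No error — this is a correct decision.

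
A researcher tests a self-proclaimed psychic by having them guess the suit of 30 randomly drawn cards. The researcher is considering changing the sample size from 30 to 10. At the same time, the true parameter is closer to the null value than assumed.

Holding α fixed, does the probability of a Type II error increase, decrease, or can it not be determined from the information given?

With less data the test statistic is noisier; under Ha, more outcomes land inside the acceptance region. A smaller true effect puts the Ha sampling distribution closer to H₀, so more of it falls in the non-rejection region. Both changes push β in the same direction.

It increases.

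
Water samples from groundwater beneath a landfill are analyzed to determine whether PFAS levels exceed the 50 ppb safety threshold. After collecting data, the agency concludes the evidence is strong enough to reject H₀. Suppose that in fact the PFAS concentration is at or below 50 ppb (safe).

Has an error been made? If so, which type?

The conventional null hypothesis here is that the PFAS concentration is at or below 50 ppb (safe).
H₀ was rejected, but H₀ is actually true.
Rejecting a true null hypothesis is a Type I error (false positive).

Type I error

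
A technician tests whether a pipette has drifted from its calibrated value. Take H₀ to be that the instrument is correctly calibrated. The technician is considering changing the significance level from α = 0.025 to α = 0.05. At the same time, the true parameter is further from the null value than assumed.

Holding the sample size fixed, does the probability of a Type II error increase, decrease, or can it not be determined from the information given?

It decreases.

Relaxing α lowers the evidence threshold; under Ha, outcomes that previously fell short now trigger rejection. A larger true effect moves the Ha sampling distribution further from the H₀ critical value, making rejection more likely when Ha is true. Both changes push β in the same direction.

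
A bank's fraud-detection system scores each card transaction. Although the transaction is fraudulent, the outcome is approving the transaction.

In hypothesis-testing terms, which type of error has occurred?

The null hypothesis here is that the transaction is legitimate.
'Approving the transaction' corresponds to failing to reject H₀.
H₀ was not rejected but H₀ is false — a Type II error (false negative).

Type II error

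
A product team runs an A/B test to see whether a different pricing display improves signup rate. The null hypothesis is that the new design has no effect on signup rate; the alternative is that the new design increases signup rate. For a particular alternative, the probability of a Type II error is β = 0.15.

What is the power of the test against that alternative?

0.85

Power = 1 − β = 1 − 0.15 = 0.85.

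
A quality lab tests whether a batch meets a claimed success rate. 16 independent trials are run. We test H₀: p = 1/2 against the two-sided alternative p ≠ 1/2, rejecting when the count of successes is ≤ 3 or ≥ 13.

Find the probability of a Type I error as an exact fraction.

Under H₀, K ~ Binomial(16, 1/2); α is the probability of landing in either tail, P(K ≤ 3) + P(K ≥ 13).
Each tail has probability (1 + 16 + 120 + 560)/65536; doubling gives α = 1394/65536 = 697/32768.

697/32768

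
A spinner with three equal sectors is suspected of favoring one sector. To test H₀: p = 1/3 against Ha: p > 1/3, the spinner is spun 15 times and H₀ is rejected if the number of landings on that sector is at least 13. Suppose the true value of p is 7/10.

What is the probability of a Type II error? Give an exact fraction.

873172285377237/1000000000000000

β = P(fail to reject H₀ | Ha true) = P(Y ≤ 12 | p = 7/10), Y ~ Binomial(15, 7/10).
Adding the binomial probabilities P(Y=0)+…+P(Y=12) at p = 7/10 gives 873172285377237/1000000000000000.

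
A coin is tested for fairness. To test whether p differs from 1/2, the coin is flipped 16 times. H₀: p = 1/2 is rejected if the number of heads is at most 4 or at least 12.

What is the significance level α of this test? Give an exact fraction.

2517/32768

Under H₀, X ~ Binomial(16, 1/2); α is the probability of landing in either tail, P(X ≤ 4) + P(X ≥ 12).
Each tail has probability (1 + 16 + 120 + 560 + 1820)/65536; doubling gives α = 5034/65536 = 2517/32768.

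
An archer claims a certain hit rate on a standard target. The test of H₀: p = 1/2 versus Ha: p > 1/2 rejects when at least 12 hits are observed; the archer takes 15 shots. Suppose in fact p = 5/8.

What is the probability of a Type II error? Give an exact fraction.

7681591069083/8796093022208

A Type II error is failing to reject when Ha holds: with p = 5/8, β = P(Y ≤ 11).
Adding the binomial probabilities P(Y=0)+…+P(Y=11) at p = 5/8 gives 7681591069083/8796093022208.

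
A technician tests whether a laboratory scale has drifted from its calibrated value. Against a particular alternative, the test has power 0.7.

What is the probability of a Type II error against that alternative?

Power = 1 − β, so β = 1 − 0.7 = 0.3.

0.3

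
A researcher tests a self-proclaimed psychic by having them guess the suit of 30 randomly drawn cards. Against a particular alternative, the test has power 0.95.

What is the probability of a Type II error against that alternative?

0.05

Power = 1 − β, so β = 1 − 0.95 = 0.05.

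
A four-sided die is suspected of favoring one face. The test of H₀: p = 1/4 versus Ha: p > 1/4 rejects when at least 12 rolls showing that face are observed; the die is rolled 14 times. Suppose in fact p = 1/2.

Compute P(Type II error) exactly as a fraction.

8139/8192

A Type II error is failing to reject when Ha holds: with p = 1/2, β = P(S ≤ 11).
Equivalently, β = 1 − P(S ≥ 12) = 8139/8192.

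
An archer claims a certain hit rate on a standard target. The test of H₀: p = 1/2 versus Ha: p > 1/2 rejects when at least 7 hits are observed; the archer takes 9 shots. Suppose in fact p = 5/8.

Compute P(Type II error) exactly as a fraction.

A Type II error is failing to reject when Ha holds: with p = 5/8, β = P(X ≤ 6).
Adding the binomial probabilities P(X=0)+…+P(X=6) at p = 5/8 gives 24101307/33554432.

24101307/33554432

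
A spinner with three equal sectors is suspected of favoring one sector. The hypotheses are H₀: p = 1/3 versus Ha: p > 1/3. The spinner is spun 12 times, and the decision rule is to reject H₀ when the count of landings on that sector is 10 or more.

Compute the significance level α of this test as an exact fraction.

α = P(reject H₀ | H₀ true) = P(K ≥ 10 | p = 1/3), with K ~ Binomial(12, 1/3).
P(K ≥ 10) = Σ_{j=10}^{12} C(12,j)·(1/3)^j·(2/3)^{12-j} = 289/531441.

289/531441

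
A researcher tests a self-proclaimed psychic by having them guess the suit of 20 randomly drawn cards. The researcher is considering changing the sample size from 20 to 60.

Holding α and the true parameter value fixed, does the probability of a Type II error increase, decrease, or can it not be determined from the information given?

More data shrinks sampling variability; the test statistic under Ha concentrates further from the null value, making rejection more likely.

It decreases.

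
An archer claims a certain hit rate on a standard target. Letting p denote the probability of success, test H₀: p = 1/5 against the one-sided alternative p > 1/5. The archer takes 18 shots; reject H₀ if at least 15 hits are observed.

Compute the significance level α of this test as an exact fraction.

Under H₀, Y ~ Binomial(18, 1/5), and α = P(Y ≥ 15).
P(Y ≥ 15) = Σ_{j=15}^{18} C(18,j)·(1/5)^j·(4/5)^{18-j} = 10949/762939453125.

10949/762939453125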